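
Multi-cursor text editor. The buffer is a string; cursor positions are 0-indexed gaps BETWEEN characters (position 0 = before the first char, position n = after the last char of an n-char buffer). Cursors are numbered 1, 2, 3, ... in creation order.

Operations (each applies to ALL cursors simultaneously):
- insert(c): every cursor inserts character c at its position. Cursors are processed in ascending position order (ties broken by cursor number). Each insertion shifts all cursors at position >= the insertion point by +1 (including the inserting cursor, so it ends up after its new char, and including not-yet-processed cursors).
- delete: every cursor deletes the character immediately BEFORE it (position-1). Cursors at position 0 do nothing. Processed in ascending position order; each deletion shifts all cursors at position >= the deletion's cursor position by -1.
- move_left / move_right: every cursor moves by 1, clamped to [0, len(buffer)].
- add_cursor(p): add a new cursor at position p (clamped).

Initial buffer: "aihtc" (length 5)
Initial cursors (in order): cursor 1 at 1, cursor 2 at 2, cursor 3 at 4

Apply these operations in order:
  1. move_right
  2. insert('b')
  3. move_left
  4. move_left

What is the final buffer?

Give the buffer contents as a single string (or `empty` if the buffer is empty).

Answer: aibhbtcb

Derivation:
After op 1 (move_right): buffer="aihtc" (len 5), cursors c1@2 c2@3 c3@5, authorship .....
After op 2 (insert('b')): buffer="aibhbtcb" (len 8), cursors c1@3 c2@5 c3@8, authorship ..1.2..3
After op 3 (move_left): buffer="aibhbtcb" (len 8), cursors c1@2 c2@4 c3@7, authorship ..1.2..3
After op 4 (move_left): buffer="aibhbtcb" (len 8), cursors c1@1 c2@3 c3@6, authorship ..1.2..3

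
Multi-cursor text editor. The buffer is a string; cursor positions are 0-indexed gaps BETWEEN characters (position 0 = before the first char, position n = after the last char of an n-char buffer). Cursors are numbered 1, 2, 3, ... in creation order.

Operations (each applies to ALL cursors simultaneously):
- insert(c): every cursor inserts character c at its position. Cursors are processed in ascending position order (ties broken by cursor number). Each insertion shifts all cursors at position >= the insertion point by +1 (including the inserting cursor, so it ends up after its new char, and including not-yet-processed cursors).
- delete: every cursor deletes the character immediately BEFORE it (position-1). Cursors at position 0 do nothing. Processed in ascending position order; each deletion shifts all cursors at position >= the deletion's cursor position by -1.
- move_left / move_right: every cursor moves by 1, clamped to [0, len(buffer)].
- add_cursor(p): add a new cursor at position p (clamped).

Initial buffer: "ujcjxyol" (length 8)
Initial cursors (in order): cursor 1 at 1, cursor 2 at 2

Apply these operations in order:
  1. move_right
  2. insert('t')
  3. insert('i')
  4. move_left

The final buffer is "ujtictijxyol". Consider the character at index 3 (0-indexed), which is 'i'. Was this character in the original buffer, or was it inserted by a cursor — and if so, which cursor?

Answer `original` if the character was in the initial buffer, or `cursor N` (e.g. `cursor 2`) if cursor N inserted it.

After op 1 (move_right): buffer="ujcjxyol" (len 8), cursors c1@2 c2@3, authorship ........
After op 2 (insert('t')): buffer="ujtctjxyol" (len 10), cursors c1@3 c2@5, authorship ..1.2.....
After op 3 (insert('i')): buffer="ujtictijxyol" (len 12), cursors c1@4 c2@7, authorship ..11.22.....
After op 4 (move_left): buffer="ujtictijxyol" (len 12), cursors c1@3 c2@6, authorship ..11.22.....
Authorship (.=original, N=cursor N): . . 1 1 . 2 2 . . . . .
Index 3: author = 1

Answer: cursor 1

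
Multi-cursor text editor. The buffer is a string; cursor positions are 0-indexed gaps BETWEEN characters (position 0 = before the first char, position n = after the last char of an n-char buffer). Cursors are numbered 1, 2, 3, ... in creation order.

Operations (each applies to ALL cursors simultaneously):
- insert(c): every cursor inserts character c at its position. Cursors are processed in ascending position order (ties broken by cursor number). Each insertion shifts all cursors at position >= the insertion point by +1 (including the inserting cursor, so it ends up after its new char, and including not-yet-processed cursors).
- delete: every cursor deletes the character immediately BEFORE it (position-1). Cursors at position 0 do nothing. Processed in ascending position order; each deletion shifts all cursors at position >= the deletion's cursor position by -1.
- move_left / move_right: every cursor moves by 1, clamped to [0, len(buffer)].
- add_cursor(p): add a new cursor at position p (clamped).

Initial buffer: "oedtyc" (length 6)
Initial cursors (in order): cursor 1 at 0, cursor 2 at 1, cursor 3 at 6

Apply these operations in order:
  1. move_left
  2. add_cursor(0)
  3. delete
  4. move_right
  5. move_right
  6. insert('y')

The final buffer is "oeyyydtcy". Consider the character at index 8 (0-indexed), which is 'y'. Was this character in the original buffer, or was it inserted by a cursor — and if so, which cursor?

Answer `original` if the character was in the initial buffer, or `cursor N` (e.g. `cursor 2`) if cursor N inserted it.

Answer: cursor 3

Derivation:
After op 1 (move_left): buffer="oedtyc" (len 6), cursors c1@0 c2@0 c3@5, authorship ......
After op 2 (add_cursor(0)): buffer="oedtyc" (len 6), cursors c1@0 c2@0 c4@0 c3@5, authorship ......
After op 3 (delete): buffer="oedtc" (len 5), cursors c1@0 c2@0 c4@0 c3@4, authorship .....
After op 4 (move_right): buffer="oedtc" (len 5), cursors c1@1 c2@1 c4@1 c3@5, authorship .....
After op 5 (move_right): buffer="oedtc" (len 5), cursors c1@2 c2@2 c4@2 c3@5, authorship .....
After op 6 (insert('y')): buffer="oeyyydtcy" (len 9), cursors c1@5 c2@5 c4@5 c3@9, authorship ..124...3
Authorship (.=original, N=cursor N): . . 1 2 4 . . . 3
Index 8: author = 3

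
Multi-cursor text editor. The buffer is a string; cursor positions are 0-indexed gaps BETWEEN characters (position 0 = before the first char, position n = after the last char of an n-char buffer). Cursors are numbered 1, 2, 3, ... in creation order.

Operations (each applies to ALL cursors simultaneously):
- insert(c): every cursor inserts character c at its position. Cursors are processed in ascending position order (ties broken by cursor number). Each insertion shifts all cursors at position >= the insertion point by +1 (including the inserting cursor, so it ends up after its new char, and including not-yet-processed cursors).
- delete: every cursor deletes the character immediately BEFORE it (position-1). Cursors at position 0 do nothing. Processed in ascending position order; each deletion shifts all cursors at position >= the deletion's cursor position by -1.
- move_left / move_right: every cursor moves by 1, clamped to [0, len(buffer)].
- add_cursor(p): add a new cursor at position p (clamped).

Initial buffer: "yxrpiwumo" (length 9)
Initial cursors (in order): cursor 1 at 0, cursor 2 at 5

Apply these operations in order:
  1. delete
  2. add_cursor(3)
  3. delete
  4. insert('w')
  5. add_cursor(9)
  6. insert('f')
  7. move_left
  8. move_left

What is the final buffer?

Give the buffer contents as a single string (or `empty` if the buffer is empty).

After op 1 (delete): buffer="yxrpwumo" (len 8), cursors c1@0 c2@4, authorship ........
After op 2 (add_cursor(3)): buffer="yxrpwumo" (len 8), cursors c1@0 c3@3 c2@4, authorship ........
After op 3 (delete): buffer="yxwumo" (len 6), cursors c1@0 c2@2 c3@2, authorship ......
After op 4 (insert('w')): buffer="wyxwwwumo" (len 9), cursors c1@1 c2@5 c3@5, authorship 1..23....
After op 5 (add_cursor(9)): buffer="wyxwwwumo" (len 9), cursors c1@1 c2@5 c3@5 c4@9, authorship 1..23....
After op 6 (insert('f')): buffer="wfyxwwffwumof" (len 13), cursors c1@2 c2@8 c3@8 c4@13, authorship 11..2323....4
After op 7 (move_left): buffer="wfyxwwffwumof" (len 13), cursors c1@1 c2@7 c3@7 c4@12, authorship 11..2323....4
After op 8 (move_left): buffer="wfyxwwffwumof" (len 13), cursors c1@0 c2@6 c3@6 c4@11, authorship 11..2323....4

Answer: wfyxwwffwumof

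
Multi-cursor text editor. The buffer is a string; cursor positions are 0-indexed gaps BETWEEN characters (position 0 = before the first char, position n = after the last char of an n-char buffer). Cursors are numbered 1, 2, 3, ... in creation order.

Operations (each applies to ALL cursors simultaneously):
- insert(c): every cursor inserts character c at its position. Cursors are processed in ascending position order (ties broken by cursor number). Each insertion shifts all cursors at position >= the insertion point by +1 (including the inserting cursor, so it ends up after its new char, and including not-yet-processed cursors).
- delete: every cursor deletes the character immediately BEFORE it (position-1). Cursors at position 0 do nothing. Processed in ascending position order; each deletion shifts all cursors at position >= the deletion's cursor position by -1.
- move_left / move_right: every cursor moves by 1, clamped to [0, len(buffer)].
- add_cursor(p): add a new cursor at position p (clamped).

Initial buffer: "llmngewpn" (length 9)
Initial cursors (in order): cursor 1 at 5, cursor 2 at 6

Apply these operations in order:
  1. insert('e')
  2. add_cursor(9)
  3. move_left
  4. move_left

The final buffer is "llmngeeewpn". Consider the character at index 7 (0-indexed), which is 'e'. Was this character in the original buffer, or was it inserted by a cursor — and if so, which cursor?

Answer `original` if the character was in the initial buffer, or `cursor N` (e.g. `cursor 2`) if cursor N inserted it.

After op 1 (insert('e')): buffer="llmngeeewpn" (len 11), cursors c1@6 c2@8, authorship .....1.2...
After op 2 (add_cursor(9)): buffer="llmngeeewpn" (len 11), cursors c1@6 c2@8 c3@9, authorship .....1.2...
After op 3 (move_left): buffer="llmngeeewpn" (len 11), cursors c1@5 c2@7 c3@8, authorship .....1.2...
After op 4 (move_left): buffer="llmngeeewpn" (len 11), cursors c1@4 c2@6 c3@7, authorship .....1.2...
Authorship (.=original, N=cursor N): . . . . . 1 . 2 . . .
Index 7: author = 2

Answer: cursor 2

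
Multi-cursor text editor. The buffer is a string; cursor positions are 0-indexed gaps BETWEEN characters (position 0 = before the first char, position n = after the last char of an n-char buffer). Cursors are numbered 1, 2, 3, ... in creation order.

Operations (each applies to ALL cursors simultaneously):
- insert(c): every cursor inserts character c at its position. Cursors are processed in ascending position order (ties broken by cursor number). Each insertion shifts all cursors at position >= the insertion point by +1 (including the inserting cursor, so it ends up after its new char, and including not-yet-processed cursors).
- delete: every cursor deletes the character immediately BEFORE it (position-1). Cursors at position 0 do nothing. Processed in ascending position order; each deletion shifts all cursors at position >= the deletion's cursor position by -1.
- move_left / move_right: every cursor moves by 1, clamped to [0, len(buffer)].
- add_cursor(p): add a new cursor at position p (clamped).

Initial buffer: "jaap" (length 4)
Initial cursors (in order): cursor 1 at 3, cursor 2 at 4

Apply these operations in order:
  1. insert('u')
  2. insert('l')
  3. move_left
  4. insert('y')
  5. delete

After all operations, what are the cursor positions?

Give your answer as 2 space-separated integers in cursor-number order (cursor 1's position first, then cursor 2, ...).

After op 1 (insert('u')): buffer="jaaupu" (len 6), cursors c1@4 c2@6, authorship ...1.2
After op 2 (insert('l')): buffer="jaaulpul" (len 8), cursors c1@5 c2@8, authorship ...11.22
After op 3 (move_left): buffer="jaaulpul" (len 8), cursors c1@4 c2@7, authorship ...11.22
After op 4 (insert('y')): buffer="jaauylpuyl" (len 10), cursors c1@5 c2@9, authorship ...111.222
After op 5 (delete): buffer="jaaulpul" (len 8), cursors c1@4 c2@7, authorship ...11.22

Answer: 4 7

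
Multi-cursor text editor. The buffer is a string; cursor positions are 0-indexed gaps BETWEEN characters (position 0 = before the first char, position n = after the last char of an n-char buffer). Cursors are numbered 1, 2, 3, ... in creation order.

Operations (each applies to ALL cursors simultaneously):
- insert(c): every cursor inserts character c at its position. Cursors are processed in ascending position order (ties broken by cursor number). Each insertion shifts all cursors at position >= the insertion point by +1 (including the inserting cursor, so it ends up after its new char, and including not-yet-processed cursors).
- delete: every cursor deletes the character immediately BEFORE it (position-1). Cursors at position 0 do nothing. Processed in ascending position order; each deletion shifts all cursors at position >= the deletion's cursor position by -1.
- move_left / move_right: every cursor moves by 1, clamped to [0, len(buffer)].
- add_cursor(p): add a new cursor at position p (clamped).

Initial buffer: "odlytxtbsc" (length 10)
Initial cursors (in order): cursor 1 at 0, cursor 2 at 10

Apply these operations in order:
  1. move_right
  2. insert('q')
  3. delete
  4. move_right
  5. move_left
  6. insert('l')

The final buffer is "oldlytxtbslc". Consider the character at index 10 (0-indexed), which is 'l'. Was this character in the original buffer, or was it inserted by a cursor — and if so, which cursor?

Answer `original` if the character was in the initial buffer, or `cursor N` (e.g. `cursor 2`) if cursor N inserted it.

Answer: cursor 2

Derivation:
After op 1 (move_right): buffer="odlytxtbsc" (len 10), cursors c1@1 c2@10, authorship ..........
After op 2 (insert('q')): buffer="oqdlytxtbscq" (len 12), cursors c1@2 c2@12, authorship .1.........2
After op 3 (delete): buffer="odlytxtbsc" (len 10), cursors c1@1 c2@10, authorship ..........
After op 4 (move_right): buffer="odlytxtbsc" (len 10), cursors c1@2 c2@10, authorship ..........
After op 5 (move_left): buffer="odlytxtbsc" (len 10), cursors c1@1 c2@9, authorship ..........
After op 6 (insert('l')): buffer="oldlytxtbslc" (len 12), cursors c1@2 c2@11, authorship .1........2.
Authorship (.=original, N=cursor N): . 1 . . . . . . . . 2 .
Index 10: author = 2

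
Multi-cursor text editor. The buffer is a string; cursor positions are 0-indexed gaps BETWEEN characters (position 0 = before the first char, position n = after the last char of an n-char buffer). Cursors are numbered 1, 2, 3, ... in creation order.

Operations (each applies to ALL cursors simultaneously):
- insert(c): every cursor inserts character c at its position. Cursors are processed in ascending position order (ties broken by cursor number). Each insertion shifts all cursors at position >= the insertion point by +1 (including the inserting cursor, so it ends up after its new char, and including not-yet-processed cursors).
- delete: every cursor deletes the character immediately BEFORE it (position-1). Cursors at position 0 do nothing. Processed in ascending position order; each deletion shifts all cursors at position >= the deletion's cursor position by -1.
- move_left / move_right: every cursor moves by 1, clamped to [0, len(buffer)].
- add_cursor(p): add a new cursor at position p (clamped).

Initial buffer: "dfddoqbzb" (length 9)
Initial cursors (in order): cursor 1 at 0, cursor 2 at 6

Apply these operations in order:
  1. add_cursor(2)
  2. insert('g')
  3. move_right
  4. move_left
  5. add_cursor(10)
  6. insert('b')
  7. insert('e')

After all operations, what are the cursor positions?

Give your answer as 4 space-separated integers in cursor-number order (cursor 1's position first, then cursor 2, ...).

Answer: 3 15 8 18

Derivation:
After op 1 (add_cursor(2)): buffer="dfddoqbzb" (len 9), cursors c1@0 c3@2 c2@6, authorship .........
After op 2 (insert('g')): buffer="gdfgddoqgbzb" (len 12), cursors c1@1 c3@4 c2@9, authorship 1..3....2...
After op 3 (move_right): buffer="gdfgddoqgbzb" (len 12), cursors c1@2 c3@5 c2@10, authorship 1..3....2...
After op 4 (move_left): buffer="gdfgddoqgbzb" (len 12), cursors c1@1 c3@4 c2@9, authorship 1..3....2...
After op 5 (add_cursor(10)): buffer="gdfgddoqgbzb" (len 12), cursors c1@1 c3@4 c2@9 c4@10, authorship 1..3....2...
After op 6 (insert('b')): buffer="gbdfgbddoqgbbbzb" (len 16), cursors c1@2 c3@6 c2@12 c4@14, authorship 11..33....22.4..
After op 7 (insert('e')): buffer="gbedfgbeddoqgbebbezb" (len 20), cursors c1@3 c3@8 c2@15 c4@18, authorship 111..333....222.44..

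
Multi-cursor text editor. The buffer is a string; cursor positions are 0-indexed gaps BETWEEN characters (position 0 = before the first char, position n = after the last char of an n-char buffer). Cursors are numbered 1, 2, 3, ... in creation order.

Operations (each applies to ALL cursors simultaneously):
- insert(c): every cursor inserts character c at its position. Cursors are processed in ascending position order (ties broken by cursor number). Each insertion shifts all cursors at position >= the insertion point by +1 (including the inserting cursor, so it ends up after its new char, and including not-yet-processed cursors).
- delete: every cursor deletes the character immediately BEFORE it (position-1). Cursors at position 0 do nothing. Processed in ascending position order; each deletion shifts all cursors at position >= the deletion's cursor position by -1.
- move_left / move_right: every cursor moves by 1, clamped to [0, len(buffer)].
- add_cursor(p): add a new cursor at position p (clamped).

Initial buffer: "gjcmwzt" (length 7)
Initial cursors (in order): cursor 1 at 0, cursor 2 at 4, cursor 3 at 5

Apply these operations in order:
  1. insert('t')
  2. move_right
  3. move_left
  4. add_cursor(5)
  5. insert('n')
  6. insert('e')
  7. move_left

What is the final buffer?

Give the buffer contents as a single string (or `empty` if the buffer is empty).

Answer: tnegjcmnetnewtnezt

Derivation:
After op 1 (insert('t')): buffer="tgjcmtwtzt" (len 10), cursors c1@1 c2@6 c3@8, authorship 1....2.3..
After op 2 (move_right): buffer="tgjcmtwtzt" (len 10), cursors c1@2 c2@7 c3@9, authorship 1....2.3..
After op 3 (move_left): buffer="tgjcmtwtzt" (len 10), cursors c1@1 c2@6 c3@8, authorship 1....2.3..
After op 4 (add_cursor(5)): buffer="tgjcmtwtzt" (len 10), cursors c1@1 c4@5 c2@6 c3@8, authorship 1....2.3..
After op 5 (insert('n')): buffer="tngjcmntnwtnzt" (len 14), cursors c1@2 c4@7 c2@9 c3@12, authorship 11....422.33..
After op 6 (insert('e')): buffer="tnegjcmnetnewtnezt" (len 18), cursors c1@3 c4@9 c2@12 c3@16, authorship 111....44222.333..
After op 7 (move_left): buffer="tnegjcmnetnewtnezt" (len 18), cursors c1@2 c4@8 c2@11 c3@15, authorship 111....44222.333..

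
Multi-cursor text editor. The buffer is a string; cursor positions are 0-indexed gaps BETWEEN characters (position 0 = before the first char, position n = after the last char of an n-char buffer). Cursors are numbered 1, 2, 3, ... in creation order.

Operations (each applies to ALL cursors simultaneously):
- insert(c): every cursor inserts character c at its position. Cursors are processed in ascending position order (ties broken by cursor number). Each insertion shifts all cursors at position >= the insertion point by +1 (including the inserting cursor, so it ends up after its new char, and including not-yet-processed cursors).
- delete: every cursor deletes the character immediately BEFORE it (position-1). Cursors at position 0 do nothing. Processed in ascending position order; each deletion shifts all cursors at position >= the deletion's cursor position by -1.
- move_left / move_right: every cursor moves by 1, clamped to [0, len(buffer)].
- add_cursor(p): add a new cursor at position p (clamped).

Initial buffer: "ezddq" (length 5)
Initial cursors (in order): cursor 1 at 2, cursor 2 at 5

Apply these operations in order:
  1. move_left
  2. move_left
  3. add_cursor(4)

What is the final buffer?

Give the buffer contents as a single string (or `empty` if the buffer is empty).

After op 1 (move_left): buffer="ezddq" (len 5), cursors c1@1 c2@4, authorship .....
After op 2 (move_left): buffer="ezddq" (len 5), cursors c1@0 c2@3, authorship .....
After op 3 (add_cursor(4)): buffer="ezddq" (len 5), cursors c1@0 c2@3 c3@4, authorship .....

Answer: ezddq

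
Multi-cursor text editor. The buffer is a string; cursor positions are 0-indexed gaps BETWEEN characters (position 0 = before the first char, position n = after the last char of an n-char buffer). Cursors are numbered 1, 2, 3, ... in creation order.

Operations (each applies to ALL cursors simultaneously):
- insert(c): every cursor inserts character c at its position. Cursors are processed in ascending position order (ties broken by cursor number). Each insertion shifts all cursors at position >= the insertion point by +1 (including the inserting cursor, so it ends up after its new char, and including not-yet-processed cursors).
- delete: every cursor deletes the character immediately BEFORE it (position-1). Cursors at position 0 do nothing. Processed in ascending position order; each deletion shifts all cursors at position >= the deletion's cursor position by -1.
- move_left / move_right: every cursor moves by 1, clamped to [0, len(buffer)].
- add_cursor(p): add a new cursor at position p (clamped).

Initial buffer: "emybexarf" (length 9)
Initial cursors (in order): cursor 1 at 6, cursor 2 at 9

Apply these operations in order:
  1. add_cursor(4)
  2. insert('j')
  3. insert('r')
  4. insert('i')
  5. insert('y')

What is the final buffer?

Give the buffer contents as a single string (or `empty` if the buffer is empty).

Answer: emybjriyexjriyarfjriy

Derivation:
After op 1 (add_cursor(4)): buffer="emybexarf" (len 9), cursors c3@4 c1@6 c2@9, authorship .........
After op 2 (insert('j')): buffer="emybjexjarfj" (len 12), cursors c3@5 c1@8 c2@12, authorship ....3..1...2
After op 3 (insert('r')): buffer="emybjrexjrarfjr" (len 15), cursors c3@6 c1@10 c2@15, authorship ....33..11...22
After op 4 (insert('i')): buffer="emybjriexjriarfjri" (len 18), cursors c3@7 c1@12 c2@18, authorship ....333..111...222
After op 5 (insert('y')): buffer="emybjriyexjriyarfjriy" (len 21), cursors c3@8 c1@14 c2@21, authorship ....3333..1111...2222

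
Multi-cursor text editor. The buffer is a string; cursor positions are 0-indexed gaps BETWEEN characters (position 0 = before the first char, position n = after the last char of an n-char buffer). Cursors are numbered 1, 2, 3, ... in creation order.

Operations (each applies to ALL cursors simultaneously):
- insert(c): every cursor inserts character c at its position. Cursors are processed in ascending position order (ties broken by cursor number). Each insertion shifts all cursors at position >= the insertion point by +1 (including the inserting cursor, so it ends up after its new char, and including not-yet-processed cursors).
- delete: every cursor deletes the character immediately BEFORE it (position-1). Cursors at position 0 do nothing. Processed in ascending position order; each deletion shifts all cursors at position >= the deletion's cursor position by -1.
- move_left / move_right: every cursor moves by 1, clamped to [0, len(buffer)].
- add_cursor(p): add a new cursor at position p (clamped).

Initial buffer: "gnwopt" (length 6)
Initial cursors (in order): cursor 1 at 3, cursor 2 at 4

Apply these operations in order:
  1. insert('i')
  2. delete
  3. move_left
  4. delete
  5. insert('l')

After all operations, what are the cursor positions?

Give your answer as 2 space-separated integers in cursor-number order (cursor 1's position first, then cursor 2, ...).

Answer: 3 3

Derivation:
After op 1 (insert('i')): buffer="gnwioipt" (len 8), cursors c1@4 c2@6, authorship ...1.2..
After op 2 (delete): buffer="gnwopt" (len 6), cursors c1@3 c2@4, authorship ......
After op 3 (move_left): buffer="gnwopt" (len 6), cursors c1@2 c2@3, authorship ......
After op 4 (delete): buffer="gopt" (len 4), cursors c1@1 c2@1, authorship ....
After op 5 (insert('l')): buffer="gllopt" (len 6), cursors c1@3 c2@3, authorship .12...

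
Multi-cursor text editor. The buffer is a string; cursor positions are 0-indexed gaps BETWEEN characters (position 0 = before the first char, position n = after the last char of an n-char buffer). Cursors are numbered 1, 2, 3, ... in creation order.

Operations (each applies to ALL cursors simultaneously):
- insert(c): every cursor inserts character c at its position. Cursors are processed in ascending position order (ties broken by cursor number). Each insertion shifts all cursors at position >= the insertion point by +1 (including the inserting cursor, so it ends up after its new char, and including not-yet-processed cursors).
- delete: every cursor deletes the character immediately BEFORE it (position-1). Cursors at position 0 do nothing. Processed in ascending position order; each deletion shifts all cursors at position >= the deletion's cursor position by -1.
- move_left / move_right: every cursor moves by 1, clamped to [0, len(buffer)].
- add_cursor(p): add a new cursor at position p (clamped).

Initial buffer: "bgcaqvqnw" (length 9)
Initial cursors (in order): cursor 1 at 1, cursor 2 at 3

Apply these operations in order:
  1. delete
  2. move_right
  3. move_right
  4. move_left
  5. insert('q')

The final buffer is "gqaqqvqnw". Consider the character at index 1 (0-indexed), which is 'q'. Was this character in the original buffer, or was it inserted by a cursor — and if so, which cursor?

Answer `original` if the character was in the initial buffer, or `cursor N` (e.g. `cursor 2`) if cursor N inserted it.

After op 1 (delete): buffer="gaqvqnw" (len 7), cursors c1@0 c2@1, authorship .......
After op 2 (move_right): buffer="gaqvqnw" (len 7), cursors c1@1 c2@2, authorship .......
After op 3 (move_right): buffer="gaqvqnw" (len 7), cursors c1@2 c2@3, authorship .......
After op 4 (move_left): buffer="gaqvqnw" (len 7), cursors c1@1 c2@2, authorship .......
After op 5 (insert('q')): buffer="gqaqqvqnw" (len 9), cursors c1@2 c2@4, authorship .1.2.....
Authorship (.=original, N=cursor N): . 1 . 2 . . . . .
Index 1: author = 1

Answer: cursor 1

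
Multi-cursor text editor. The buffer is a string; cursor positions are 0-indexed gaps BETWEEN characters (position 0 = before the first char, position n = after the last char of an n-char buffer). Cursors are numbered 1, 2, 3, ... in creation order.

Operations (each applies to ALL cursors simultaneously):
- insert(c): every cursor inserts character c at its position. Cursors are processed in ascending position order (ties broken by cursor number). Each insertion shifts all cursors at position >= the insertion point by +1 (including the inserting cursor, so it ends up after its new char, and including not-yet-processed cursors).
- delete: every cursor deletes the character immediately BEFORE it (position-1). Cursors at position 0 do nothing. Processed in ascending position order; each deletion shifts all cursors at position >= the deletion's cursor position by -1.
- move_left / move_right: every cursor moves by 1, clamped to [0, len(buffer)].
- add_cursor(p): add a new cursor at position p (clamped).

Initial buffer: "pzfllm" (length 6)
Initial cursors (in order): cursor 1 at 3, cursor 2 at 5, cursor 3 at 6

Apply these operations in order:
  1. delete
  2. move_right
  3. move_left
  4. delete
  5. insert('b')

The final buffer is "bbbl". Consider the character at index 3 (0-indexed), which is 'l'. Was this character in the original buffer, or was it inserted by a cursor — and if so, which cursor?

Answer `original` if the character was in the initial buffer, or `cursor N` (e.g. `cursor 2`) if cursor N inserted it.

Answer: original

Derivation:
After op 1 (delete): buffer="pzl" (len 3), cursors c1@2 c2@3 c3@3, authorship ...
After op 2 (move_right): buffer="pzl" (len 3), cursors c1@3 c2@3 c3@3, authorship ...
After op 3 (move_left): buffer="pzl" (len 3), cursors c1@2 c2@2 c3@2, authorship ...
After op 4 (delete): buffer="l" (len 1), cursors c1@0 c2@0 c3@0, authorship .
After op 5 (insert('b')): buffer="bbbl" (len 4), cursors c1@3 c2@3 c3@3, authorship 123.
Authorship (.=original, N=cursor N): 1 2 3 .
Index 3: author = original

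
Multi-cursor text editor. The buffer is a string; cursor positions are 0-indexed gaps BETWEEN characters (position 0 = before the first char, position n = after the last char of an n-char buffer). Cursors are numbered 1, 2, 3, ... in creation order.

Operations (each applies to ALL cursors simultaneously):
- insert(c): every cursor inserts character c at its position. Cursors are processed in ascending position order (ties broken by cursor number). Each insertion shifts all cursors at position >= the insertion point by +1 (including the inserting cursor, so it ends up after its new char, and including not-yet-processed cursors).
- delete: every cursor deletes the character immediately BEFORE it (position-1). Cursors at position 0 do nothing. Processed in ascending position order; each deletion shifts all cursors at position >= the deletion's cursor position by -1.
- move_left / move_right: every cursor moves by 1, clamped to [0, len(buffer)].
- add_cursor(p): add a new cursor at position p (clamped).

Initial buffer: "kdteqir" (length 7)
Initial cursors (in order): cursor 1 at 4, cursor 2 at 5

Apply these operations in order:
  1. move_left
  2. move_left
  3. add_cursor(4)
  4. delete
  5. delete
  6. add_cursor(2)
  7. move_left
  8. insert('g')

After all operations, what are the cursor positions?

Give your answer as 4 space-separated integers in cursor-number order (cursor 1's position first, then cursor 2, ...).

After op 1 (move_left): buffer="kdteqir" (len 7), cursors c1@3 c2@4, authorship .......
After op 2 (move_left): buffer="kdteqir" (len 7), cursors c1@2 c2@3, authorship .......
After op 3 (add_cursor(4)): buffer="kdteqir" (len 7), cursors c1@2 c2@3 c3@4, authorship .......
After op 4 (delete): buffer="kqir" (len 4), cursors c1@1 c2@1 c3@1, authorship ....
After op 5 (delete): buffer="qir" (len 3), cursors c1@0 c2@0 c3@0, authorship ...
After op 6 (add_cursor(2)): buffer="qir" (len 3), cursors c1@0 c2@0 c3@0 c4@2, authorship ...
After op 7 (move_left): buffer="qir" (len 3), cursors c1@0 c2@0 c3@0 c4@1, authorship ...
After op 8 (insert('g')): buffer="gggqgir" (len 7), cursors c1@3 c2@3 c3@3 c4@5, authorship 123.4..

Answer: 3 3 3 5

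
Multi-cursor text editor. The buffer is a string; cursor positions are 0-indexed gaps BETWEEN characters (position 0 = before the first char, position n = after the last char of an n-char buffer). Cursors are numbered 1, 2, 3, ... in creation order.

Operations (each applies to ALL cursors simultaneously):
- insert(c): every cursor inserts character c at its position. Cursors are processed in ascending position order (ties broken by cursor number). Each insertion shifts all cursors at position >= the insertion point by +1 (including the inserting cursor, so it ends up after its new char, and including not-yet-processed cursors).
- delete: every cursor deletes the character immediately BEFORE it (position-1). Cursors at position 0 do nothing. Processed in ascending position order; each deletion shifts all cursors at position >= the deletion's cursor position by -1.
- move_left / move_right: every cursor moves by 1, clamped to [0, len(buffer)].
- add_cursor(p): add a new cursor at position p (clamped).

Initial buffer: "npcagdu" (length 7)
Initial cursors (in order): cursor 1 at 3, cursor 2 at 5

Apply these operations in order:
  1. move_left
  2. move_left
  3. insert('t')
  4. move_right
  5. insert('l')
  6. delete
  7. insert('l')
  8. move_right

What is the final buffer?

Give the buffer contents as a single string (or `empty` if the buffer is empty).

Answer: ntplctalgdu

Derivation:
After op 1 (move_left): buffer="npcagdu" (len 7), cursors c1@2 c2@4, authorship .......
After op 2 (move_left): buffer="npcagdu" (len 7), cursors c1@1 c2@3, authorship .......
After op 3 (insert('t')): buffer="ntpctagdu" (len 9), cursors c1@2 c2@5, authorship .1..2....
After op 4 (move_right): buffer="ntpctagdu" (len 9), cursors c1@3 c2@6, authorship .1..2....
After op 5 (insert('l')): buffer="ntplctalgdu" (len 11), cursors c1@4 c2@8, authorship .1.1.2.2...
After op 6 (delete): buffer="ntpctagdu" (len 9), cursors c1@3 c2@6, authorship .1..2....
After op 7 (insert('l')): buffer="ntplctalgdu" (len 11), cursors c1@4 c2@8, authorship .1.1.2.2...
After op 8 (move_right): buffer="ntplctalgdu" (len 11), cursors c1@5 c2@9, authorship .1.1.2.2...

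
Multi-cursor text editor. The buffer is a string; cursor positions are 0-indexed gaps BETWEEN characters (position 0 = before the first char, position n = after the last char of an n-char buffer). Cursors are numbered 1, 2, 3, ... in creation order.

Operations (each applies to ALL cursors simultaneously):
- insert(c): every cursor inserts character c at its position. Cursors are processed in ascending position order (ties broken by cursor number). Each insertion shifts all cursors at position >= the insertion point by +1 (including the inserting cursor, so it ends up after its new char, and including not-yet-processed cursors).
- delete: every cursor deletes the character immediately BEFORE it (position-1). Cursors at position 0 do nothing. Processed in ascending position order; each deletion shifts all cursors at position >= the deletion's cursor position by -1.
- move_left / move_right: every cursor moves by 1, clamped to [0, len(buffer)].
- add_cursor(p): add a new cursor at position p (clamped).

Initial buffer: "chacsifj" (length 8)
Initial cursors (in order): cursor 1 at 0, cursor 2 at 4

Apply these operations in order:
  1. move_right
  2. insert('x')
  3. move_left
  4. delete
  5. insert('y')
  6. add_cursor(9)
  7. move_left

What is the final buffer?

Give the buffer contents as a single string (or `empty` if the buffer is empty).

Answer: yxhacyxifj

Derivation:
After op 1 (move_right): buffer="chacsifj" (len 8), cursors c1@1 c2@5, authorship ........
After op 2 (insert('x')): buffer="cxhacsxifj" (len 10), cursors c1@2 c2@7, authorship .1....2...
After op 3 (move_left): buffer="cxhacsxifj" (len 10), cursors c1@1 c2@6, authorship .1....2...
After op 4 (delete): buffer="xhacxifj" (len 8), cursors c1@0 c2@4, authorship 1...2...
After op 5 (insert('y')): buffer="yxhacyxifj" (len 10), cursors c1@1 c2@6, authorship 11...22...
After op 6 (add_cursor(9)): buffer="yxhacyxifj" (len 10), cursors c1@1 c2@6 c3@9, authorship 11...22...
After op 7 (move_left): buffer="yxhacyxifj" (len 10), cursors c1@0 c2@5 c3@8, authorship 11...22...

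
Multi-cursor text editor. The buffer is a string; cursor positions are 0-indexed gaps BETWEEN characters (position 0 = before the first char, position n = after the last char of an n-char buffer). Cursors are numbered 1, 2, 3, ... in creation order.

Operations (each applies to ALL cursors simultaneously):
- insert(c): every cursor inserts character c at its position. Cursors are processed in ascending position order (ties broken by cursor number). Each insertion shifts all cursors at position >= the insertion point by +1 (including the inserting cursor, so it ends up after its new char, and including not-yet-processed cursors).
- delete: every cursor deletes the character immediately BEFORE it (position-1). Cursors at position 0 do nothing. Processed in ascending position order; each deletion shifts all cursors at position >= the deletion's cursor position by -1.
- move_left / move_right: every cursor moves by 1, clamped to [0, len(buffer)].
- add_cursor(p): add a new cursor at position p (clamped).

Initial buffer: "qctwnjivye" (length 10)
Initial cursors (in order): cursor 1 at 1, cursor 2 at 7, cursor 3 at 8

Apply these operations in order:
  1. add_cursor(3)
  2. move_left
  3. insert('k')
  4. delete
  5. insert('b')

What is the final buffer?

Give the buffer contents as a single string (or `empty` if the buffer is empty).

After op 1 (add_cursor(3)): buffer="qctwnjivye" (len 10), cursors c1@1 c4@3 c2@7 c3@8, authorship ..........
After op 2 (move_left): buffer="qctwnjivye" (len 10), cursors c1@0 c4@2 c2@6 c3@7, authorship ..........
After op 3 (insert('k')): buffer="kqcktwnjkikvye" (len 14), cursors c1@1 c4@4 c2@9 c3@11, authorship 1..4....2.3...
After op 4 (delete): buffer="qctwnjivye" (len 10), cursors c1@0 c4@2 c2@6 c3@7, authorship ..........
After op 5 (insert('b')): buffer="bqcbtwnjbibvye" (len 14), cursors c1@1 c4@4 c2@9 c3@11, authorship 1..4....2.3...

Answer: bqcbtwnjbibvye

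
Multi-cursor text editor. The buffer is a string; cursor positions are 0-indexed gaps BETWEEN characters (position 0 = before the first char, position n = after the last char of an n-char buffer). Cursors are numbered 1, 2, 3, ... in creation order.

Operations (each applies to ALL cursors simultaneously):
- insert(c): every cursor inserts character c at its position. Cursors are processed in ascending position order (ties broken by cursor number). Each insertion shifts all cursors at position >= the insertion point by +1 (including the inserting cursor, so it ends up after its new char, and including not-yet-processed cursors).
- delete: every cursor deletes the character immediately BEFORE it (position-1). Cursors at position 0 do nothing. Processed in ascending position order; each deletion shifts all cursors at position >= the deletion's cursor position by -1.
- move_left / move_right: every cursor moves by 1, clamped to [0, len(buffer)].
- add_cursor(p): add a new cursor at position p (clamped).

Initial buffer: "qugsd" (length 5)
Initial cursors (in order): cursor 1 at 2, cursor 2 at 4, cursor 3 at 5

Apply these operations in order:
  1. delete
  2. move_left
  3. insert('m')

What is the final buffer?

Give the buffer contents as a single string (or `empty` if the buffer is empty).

After op 1 (delete): buffer="qg" (len 2), cursors c1@1 c2@2 c3@2, authorship ..
After op 2 (move_left): buffer="qg" (len 2), cursors c1@0 c2@1 c3@1, authorship ..
After op 3 (insert('m')): buffer="mqmmg" (len 5), cursors c1@1 c2@4 c3@4, authorship 1.23.

Answer: mqmmg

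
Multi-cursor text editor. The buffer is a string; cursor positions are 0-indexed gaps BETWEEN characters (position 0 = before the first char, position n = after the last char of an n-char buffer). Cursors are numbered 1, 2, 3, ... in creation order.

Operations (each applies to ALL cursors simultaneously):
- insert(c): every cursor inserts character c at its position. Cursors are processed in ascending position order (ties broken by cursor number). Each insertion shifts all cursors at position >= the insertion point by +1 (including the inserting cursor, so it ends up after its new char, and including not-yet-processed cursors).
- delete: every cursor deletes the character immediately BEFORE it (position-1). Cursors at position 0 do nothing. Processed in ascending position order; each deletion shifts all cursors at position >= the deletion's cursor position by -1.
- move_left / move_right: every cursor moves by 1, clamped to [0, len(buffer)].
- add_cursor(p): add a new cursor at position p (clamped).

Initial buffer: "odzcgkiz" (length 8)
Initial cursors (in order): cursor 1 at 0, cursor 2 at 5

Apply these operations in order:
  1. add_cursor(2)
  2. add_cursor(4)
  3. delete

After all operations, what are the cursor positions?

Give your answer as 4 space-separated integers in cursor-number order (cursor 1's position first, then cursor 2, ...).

After op 1 (add_cursor(2)): buffer="odzcgkiz" (len 8), cursors c1@0 c3@2 c2@5, authorship ........
After op 2 (add_cursor(4)): buffer="odzcgkiz" (len 8), cursors c1@0 c3@2 c4@4 c2@5, authorship ........
After op 3 (delete): buffer="ozkiz" (len 5), cursors c1@0 c3@1 c2@2 c4@2, authorship .....

Answer: 0 2 1 2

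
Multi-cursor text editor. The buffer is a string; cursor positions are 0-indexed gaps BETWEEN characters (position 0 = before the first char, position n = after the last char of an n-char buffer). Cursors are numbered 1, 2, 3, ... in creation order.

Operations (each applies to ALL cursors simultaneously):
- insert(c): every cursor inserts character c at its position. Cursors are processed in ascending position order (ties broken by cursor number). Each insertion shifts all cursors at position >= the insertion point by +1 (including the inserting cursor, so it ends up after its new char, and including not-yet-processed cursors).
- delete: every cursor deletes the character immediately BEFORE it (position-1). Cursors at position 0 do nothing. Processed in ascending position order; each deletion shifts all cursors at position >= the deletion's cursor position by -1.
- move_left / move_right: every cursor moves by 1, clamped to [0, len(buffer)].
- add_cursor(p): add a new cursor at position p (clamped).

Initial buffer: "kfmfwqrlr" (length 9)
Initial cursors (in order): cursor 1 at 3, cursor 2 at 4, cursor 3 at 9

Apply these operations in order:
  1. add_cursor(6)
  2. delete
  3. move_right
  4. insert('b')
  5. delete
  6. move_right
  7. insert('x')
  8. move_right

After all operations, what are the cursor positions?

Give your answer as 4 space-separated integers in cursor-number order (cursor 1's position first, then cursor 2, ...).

Answer: 7 7 9 9

Derivation:
After op 1 (add_cursor(6)): buffer="kfmfwqrlr" (len 9), cursors c1@3 c2@4 c4@6 c3@9, authorship .........
After op 2 (delete): buffer="kfwrl" (len 5), cursors c1@2 c2@2 c4@3 c3@5, authorship .....
After op 3 (move_right): buffer="kfwrl" (len 5), cursors c1@3 c2@3 c4@4 c3@5, authorship .....
After op 4 (insert('b')): buffer="kfwbbrblb" (len 9), cursors c1@5 c2@5 c4@7 c3@9, authorship ...12.4.3
After op 5 (delete): buffer="kfwrl" (len 5), cursors c1@3 c2@3 c4@4 c3@5, authorship .....
After op 6 (move_right): buffer="kfwrl" (len 5), cursors c1@4 c2@4 c3@5 c4@5, authorship .....
After op 7 (insert('x')): buffer="kfwrxxlxx" (len 9), cursors c1@6 c2@6 c3@9 c4@9, authorship ....12.34
After op 8 (move_right): buffer="kfwrxxlxx" (len 9), cursors c1@7 c2@7 c3@9 c4@9, authorship ....12.34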